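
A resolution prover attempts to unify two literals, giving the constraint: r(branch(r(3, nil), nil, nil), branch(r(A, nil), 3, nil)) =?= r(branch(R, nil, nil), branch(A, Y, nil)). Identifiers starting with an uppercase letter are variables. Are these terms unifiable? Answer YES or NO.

NO

Decompose r/2: branch(r(3, nil), nil, nil) =?= branch(R, nil, nil),  branch(r(A, nil), 3, nil) =?= branch(A, Y, nil).
Decompose branch/3: r(3, nil) =?= R,  nil =?= nil,  nil =?= nil.
Bind R := r(3, nil); no other remaining equation mentions R.
Delete trivial equation nil =?= nil.
Delete trivial equation nil =?= nil.
Decompose branch/3: r(A, nil) =?= A,  3 =?= Y,  nil =?= nil.
Occurs check fails: A occurs in r(A, nil); the equation A =?= r(A, nil) has no finite solution.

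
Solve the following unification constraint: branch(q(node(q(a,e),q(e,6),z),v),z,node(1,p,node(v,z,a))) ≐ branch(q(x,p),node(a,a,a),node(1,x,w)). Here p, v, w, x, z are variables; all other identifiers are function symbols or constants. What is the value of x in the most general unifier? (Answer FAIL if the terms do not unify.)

node(q(a,e),q(e,6),node(a,a,a))

Decompose branch/3: q(node(q(a,e),q(e,6),z),v) ≐ q(x,p),  z ≐ node(a,a,a),  node(1,p,node(v,z,a)) ≐ node(1,x,w).
Decompose q/2: node(q(a,e),q(e,6),z) ≐ x,  v ≐ p.
Bind x := node(q(a,e),q(e,6),z); substituting into the one remaining equation that mentions x gives: node(1,p,node(v,z,a)) ≐ node(1,node(q(a,e),q(e,6),z),w).
Bind v := p; substituting into the one remaining equation that mentions v gives: node(1,p,node(p,z,a)) ≐ node(1,node(q(a,e),q(e,6),z),w).
Bind z := node(a,a,a); substituting into the remaining equation gives: node(1,p,node(p,node(a,a,a),a)) ≐ node(1,node(q(a,e),q(e,6),node(a,a,a)),w). Substituting into the earlier binding gives x := node(q(a,e),q(e,6),node(a,a,a)).
Decompose node/3: 1 ≐ 1,  p ≐ node(q(a,e),q(e,6),node(a,a,a)),  node(p,node(a,a,a),a) ≐ w.
Delete trivial equation 1 ≐ 1.
Bind p := node(q(a,e),q(e,6),node(a,a,a)); substituting into the remaining equation gives: node(node(q(a,e),q(e,6),node(a,a,a)),node(a,a,a),a) ≐ w. Substituting into the earlier binding gives v := node(q(a,e),q(e,6),node(a,a,a)).
Bind w := node(node(q(a,e),q(e,6),node(a,a,a)),node(a,a,a),a).
MGU = { x -> node(q(a,e),q(e,6),node(a,a,a)), v -> node(q(a,e),q(e,6),node(a,a,a)), z -> node(a,a,a), p -> node(q(a,e),q(e,6),node(a,a,a)), w -> node(node(q(a,e),q(e,6),node(a,a,a)),node(a,a,a),a) }, so x -> node(q(a,e),q(e,6),node(a,a,a)).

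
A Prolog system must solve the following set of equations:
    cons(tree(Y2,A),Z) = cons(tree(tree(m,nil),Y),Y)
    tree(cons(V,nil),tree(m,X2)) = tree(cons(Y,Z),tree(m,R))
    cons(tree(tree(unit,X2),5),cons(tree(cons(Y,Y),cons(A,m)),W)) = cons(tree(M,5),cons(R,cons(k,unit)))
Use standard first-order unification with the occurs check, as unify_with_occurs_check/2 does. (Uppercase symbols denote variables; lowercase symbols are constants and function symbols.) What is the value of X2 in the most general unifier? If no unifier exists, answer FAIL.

Decompose cons/2: tree(Y2,A) = tree(tree(m,nil),Y),  Z = Y.
Decompose tree/2: Y2 = tree(m,nil),  A = Y.
Bind Y2 := tree(m,nil); no other remaining equation mentions Y2.
Bind A := Y; substituting into the one remaining equation that mentions A gives: cons(tree(tree(unit,X2),5),cons(tree(cons(Y,Y),cons(Y,m)),W)) = cons(tree(M,5),cons(R,cons(k,unit))).
Bind Z := Y; substituting into the one remaining equation that mentions Z gives: tree(cons(V,nil),tree(m,X2)) = tree(cons(Y,Y),tree(m,R)).
Decompose tree/2: cons(V,nil) = cons(Y,Y),  tree(m,X2) = tree(m,R).
Decompose cons/2: V = Y,  nil = Y.
Bind V := Y; no other remaining equation mentions V.
Bind Y := nil; substituting into the one remaining equation that mentions Y gives: cons(tree(tree(unit,X2),5),cons(tree(cons(nil,nil),cons(nil,m)),W)) = cons(tree(M,5),cons(R,cons(k,unit))). Substituting into the earlier bindings gives A := nil, Z := nil, V := nil.
Decompose tree/2: m = m,  X2 = R.
Delete trivial equation m = m.
Bind X2 := R; substituting into the remaining equation gives: cons(tree(tree(unit,R),5),cons(tree(cons(nil,nil),cons(nil,m)),W)) = cons(tree(M,5),cons(R,cons(k,unit))).
Decompose cons/2: tree(tree(unit,R),5) = tree(M,5),  cons(tree(cons(nil,nil),cons(nil,m)),W) = cons(R,cons(k,unit)).
Decompose tree/2: tree(unit,R) = M,  5 = 5.
Bind M := tree(unit,R); no other remaining equation mentions M.
Delete trivial equation 5 = 5.
Decompose cons/2: tree(cons(nil,nil),cons(nil,m)) = R,  W = cons(k,unit).
Bind R := tree(cons(nil,nil),cons(nil,m)); no other remaining equation mentions R. Substituting into the earlier bindings gives X2 := tree(cons(nil,nil),cons(nil,m)), M := tree(unit,tree(cons(nil,nil),cons(nil,m))).
Bind W := cons(k,unit).
MGU = { Y2 ↦ tree(m,nil), A ↦ nil, Z ↦ nil, V ↦ nil, Y ↦ nil, X2 ↦ tree(cons(nil,nil),cons(nil,m)), M ↦ tree(unit,tree(cons(nil,nil),cons(nil,m))), R ↦ tree(cons(nil,nil),cons(nil,m)), W ↦ cons(k,unit) }, so X2 ↦ tree(cons(nil,nil),cons(nil,m)).

tree(cons(nil,nil),cons(nil,m))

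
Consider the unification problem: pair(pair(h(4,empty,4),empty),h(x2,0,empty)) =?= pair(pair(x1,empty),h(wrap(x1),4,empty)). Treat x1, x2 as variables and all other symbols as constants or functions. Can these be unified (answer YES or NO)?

NO

Decompose pair/2: pair(h(4,empty,4),empty) =?= pair(x1,empty),  h(x2,0,empty) =?= h(wrap(x1),4,empty).
Decompose pair/2: h(4,empty,4) =?= x1,  empty =?= empty.
Bind x1 := h(4,empty,4); substituting into the one remaining equation that mentions x1 gives: h(x2,0,empty) =?= h(wrap(h(4,empty,4)),4,empty).
Delete trivial equation empty =?= empty.
Decompose h/3: x2 =?= wrap(h(4,empty,4)),  0 =?= 4,  empty =?= empty.
Bind x2 := wrap(h(4,empty,4)); no other remaining equation mentions x2.
Clash: constants 0 and 4 differ; no unifier exists.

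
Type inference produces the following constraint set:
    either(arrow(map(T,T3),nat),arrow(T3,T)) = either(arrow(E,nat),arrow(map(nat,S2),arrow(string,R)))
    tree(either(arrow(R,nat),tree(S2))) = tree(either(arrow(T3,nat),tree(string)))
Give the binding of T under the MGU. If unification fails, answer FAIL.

arrow(string,map(nat,string))

Decompose either/2: arrow(map(T,T3),nat) = arrow(E,nat),  arrow(T3,T) = arrow(map(nat,S2),arrow(string,R)).
Decompose arrow/2: map(T,T3) = E,  nat = nat.
Bind E := map(T,T3); no other remaining equation mentions E.
Delete trivial equation nat = nat.
Decompose arrow/2: T3 = map(nat,S2),  T = arrow(string,R).
Bind T3 := map(nat,S2); substituting into the one remaining equation that mentions T3 gives: tree(either(arrow(R,nat),tree(S2))) = tree(either(arrow(map(nat,S2),nat),tree(string))). Substituting into the earlier binding gives E := map(T,map(nat,S2)).
Bind T := arrow(string,R); no other remaining equation mentions T. Substituting into the earlier binding gives E := map(arrow(string,R),map(nat,S2)).
Decompose tree/1: either(arrow(R,nat),tree(S2)) = either(arrow(map(nat,S2),nat),tree(string)).
Decompose either/2: arrow(R,nat) = arrow(map(nat,S2),nat),  tree(S2) = tree(string).
Decompose arrow/2: R = map(nat,S2),  nat = nat.
Bind R := map(nat,S2); no other remaining equation mentions R. Substituting into the earlier bindings gives E := map(arrow(string,map(nat,S2)),map(nat,S2)), T := arrow(string,map(nat,S2)).
Delete trivial equation nat = nat.
Decompose tree/1: S2 = string.
Bind S2 := string. Substituting into the earlier bindings gives E := map(arrow(string,map(nat,string)),map(nat,string)), T3 := map(nat,string), T := arrow(string,map(nat,string)), R := map(nat,string).
MGU = { E ↦ map(arrow(string,map(nat,string)),map(nat,string)), T3 ↦ map(nat,string), T ↦ arrow(string,map(nat,string)), R ↦ map(nat,string), S2 ↦ string }, so T ↦ arrow(string,map(nat,string)).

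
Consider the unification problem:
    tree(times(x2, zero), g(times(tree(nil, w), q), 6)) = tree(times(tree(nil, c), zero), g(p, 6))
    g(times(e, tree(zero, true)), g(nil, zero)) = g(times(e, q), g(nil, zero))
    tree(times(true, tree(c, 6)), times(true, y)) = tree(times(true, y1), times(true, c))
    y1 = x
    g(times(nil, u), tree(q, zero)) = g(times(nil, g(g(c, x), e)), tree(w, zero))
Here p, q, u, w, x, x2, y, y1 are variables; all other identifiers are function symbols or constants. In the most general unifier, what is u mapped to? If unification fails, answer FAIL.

Decompose tree/2: times(x2, zero) = times(tree(nil, c), zero),  g(times(tree(nil, w), q), 6) = g(p, 6).
Decompose times/2: x2 = tree(nil, c),  zero = zero.
Bind x2 := tree(nil, c); no other remaining equation mentions x2.
Delete trivial equation zero = zero.
Decompose g/2: times(tree(nil, w), q) = p,  6 = 6.
Bind p := times(tree(nil, w), q); no other remaining equation mentions p.
Delete trivial equation 6 = 6.
Decompose g/2: times(e, tree(zero, true)) = times(e, q),  g(nil, zero) = g(nil, zero).
Decompose times/2: e = e,  tree(zero, true) = q.
Delete trivial equation e = e.
Bind q := tree(zero, true); substituting into the one remaining equation that mentions q gives: g(times(nil, u), tree(tree(zero, true), zero)) = g(times(nil, g(g(c, x), e)), tree(w, zero)). Substituting into the earlier binding gives p := times(tree(nil, w), tree(zero, true)).
Delete trivial equation g(nil, zero) = g(nil, zero).
Decompose tree/2: times(true, tree(c, 6)) = times(true, y1),  times(true, y) = times(true, c).
Decompose times/2: true = true,  tree(c, 6) = y1.
Delete trivial equation true = true.
Bind y1 := tree(c, 6); substituting into the one remaining equation that mentions y1 gives: tree(c, 6) = x.
Decompose times/2: true = true,  y = c.
Delete trivial equation true = true.
Bind y := c; no other remaining equation mentions y.
Bind x := tree(c, 6); substituting into the remaining equation gives: g(times(nil, u), tree(tree(zero, true), zero)) = g(times(nil, g(g(c, tree(c, 6)), e)), tree(w, zero)).
Decompose g/2: times(nil, u) = times(nil, g(g(c, tree(c, 6)), e)),  tree(tree(zero, true), zero) = tree(w, zero).
Decompose times/2: nil = nil,  u = g(g(c, tree(c, 6)), e).
Delete trivial equation nil = nil.
Bind u := g(g(c, tree(c, 6)), e); no other remaining equation mentions u.
Decompose tree/2: tree(zero, true) = w,  zero = zero.
Bind w := tree(zero, true); no other remaining equation mentions w. Substituting into the earlier binding gives p := times(tree(nil, tree(zero, true)), tree(zero, true)).
Delete trivial equation zero = zero.
MGU = { x2 := tree(nil, c), p := times(tree(nil, tree(zero, true)), tree(zero, true)), q := tree(zero, true), y1 := tree(c, 6), y := c, x := tree(c, 6), u := g(g(c, tree(c, 6)), e), w := tree(zero, true) }, so u := g(g(c, tree(c, 6)), e).

g(g(c, tree(c, 6)), e)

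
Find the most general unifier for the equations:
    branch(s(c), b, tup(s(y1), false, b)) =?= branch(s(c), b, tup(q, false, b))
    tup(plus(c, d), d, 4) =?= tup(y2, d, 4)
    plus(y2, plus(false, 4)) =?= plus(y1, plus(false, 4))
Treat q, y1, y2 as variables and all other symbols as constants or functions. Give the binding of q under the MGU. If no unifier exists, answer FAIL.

s(plus(c, d))

Decompose branch/3: s(c) =?= s(c),  b =?= b,  tup(s(y1), false, b) =?= tup(q, false, b).
Delete trivial equation s(c) =?= s(c).
Delete trivial equation b =?= b.
Decompose tup/3: s(y1) =?= q,  false =?= false,  b =?= b.
Bind q := s(y1); no other remaining equation mentions q.
Delete trivial equation false =?= false.
Delete trivial equation b =?= b.
Decompose tup/3: plus(c, d) =?= y2,  d =?= d,  4 =?= 4.
Bind y2 := plus(c, d); substituting into the one remaining equation that mentions y2 gives: plus(plus(c, d), plus(false, 4)) =?= plus(y1, plus(false, 4)).
Delete trivial equation d =?= d.
Delete trivial equation 4 =?= 4.
Decompose plus/2: plus(c, d) =?= y1,  plus(false, 4) =?= plus(false, 4).
Bind y1 := plus(c, d); no other remaining equation mentions y1. Substituting into the earlier binding gives q := s(plus(c, d)).
Delete trivial equation plus(false, 4) =?= plus(false, 4).
MGU = { q -> s(plus(c, d)), y2 -> plus(c, d), y1 -> plus(c, d) }, so q -> s(plus(c, d)).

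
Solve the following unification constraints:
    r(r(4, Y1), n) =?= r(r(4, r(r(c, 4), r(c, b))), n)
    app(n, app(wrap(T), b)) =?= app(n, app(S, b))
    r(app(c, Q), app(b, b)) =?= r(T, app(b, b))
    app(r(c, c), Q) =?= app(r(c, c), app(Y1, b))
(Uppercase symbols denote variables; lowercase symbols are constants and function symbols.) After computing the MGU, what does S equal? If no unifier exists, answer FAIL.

wrap(app(c, app(r(r(c, 4), r(c, b)), b)))

Decompose r/2: r(4, Y1) =?= r(4, r(r(c, 4), r(c, b))),  n =?= n.
Decompose r/2: 4 =?= 4,  Y1 =?= r(r(c, 4), r(c, b)).
Delete trivial equation 4 =?= 4.
Bind Y1 := r(r(c, 4), r(c, b)); substituting into the one remaining equation that mentions Y1 gives: app(r(c, c), Q) =?= app(r(c, c), app(r(r(c, 4), r(c, b)), b)).
Delete trivial equation n =?= n.
Decompose app/2: n =?= n,  app(wrap(T), b) =?= app(S, b).
Delete trivial equation n =?= n.
Decompose app/2: wrap(T) =?= S,  b =?= b.
Bind S := wrap(T); no other remaining equation mentions S.
Delete trivial equation b =?= b.
Decompose r/2: app(c, Q) =?= T,  app(b, b) =?= app(b, b).
Bind T := app(c, Q); no other remaining equation mentions T. Substituting into the earlier binding gives S := wrap(app(c, Q)).
Delete trivial equation app(b, b) =?= app(b, b).
Decompose app/2: r(c, c) =?= r(c, c),  Q =?= app(r(r(c, 4), r(c, b)), b).
Delete trivial equation r(c, c) =?= r(c, c).
Bind Q := app(r(r(c, 4), r(c, b)), b). Substituting into the earlier bindings gives S := wrap(app(c, app(r(r(c, 4), r(c, b)), b))), T := app(c, app(r(r(c, 4), r(c, b)), b)).
MGU = { Y1 := r(r(c, 4), r(c, b)), S := wrap(app(c, app(r(r(c, 4), r(c, b)), b))), T := app(c, app(r(r(c, 4), r(c, b)), b)), Q := app(r(r(c, 4), r(c, b)), b) }, so S := wrap(app(c, app(r(r(c, 4), r(c, b)), b))).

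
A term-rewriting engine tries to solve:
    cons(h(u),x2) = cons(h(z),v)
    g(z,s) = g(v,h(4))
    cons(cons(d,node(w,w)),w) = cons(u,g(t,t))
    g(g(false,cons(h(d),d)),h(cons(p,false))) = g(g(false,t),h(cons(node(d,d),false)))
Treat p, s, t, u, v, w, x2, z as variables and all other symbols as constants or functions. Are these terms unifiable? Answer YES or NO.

YES

Decompose cons/2: h(u) = h(z),  x2 = v.
Decompose h/1: u = z.
Bind u := z; substituting into the one remaining equation that mentions u gives: cons(cons(d,node(w,w)),w) = cons(z,g(t,t)).
Bind x2 := v; no other remaining equation mentions x2.
Decompose g/2: z = v,  s = h(4).
Bind z := v; substituting into the one remaining equation that mentions z gives: cons(cons(d,node(w,w)),w) = cons(v,g(t,t)). Substituting into the earlier binding gives u := v.
Bind s := h(4); no other remaining equation mentions s.
Decompose cons/2: cons(d,node(w,w)) = v,  w = g(t,t).
Bind v := cons(d,node(w,w)); no other remaining equation mentions v. Substituting into the earlier bindings gives u := cons(d,node(w,w)), x2 := cons(d,node(w,w)), z := cons(d,node(w,w)).
Bind w := g(t,t); no other remaining equation mentions w. Substituting into the earlier bindings gives u := cons(d,node(g(t,t),g(t,t))), x2 := cons(d,node(g(t,t),g(t,t))), z := cons(d,node(g(t,t),g(t,t))), v := cons(d,node(g(t,t),g(t,t))).
Decompose g/2: g(false,cons(h(d),d)) = g(false,t),  h(cons(p,false)) = h(cons(node(d,d),false)).
Decompose g/2: false = false,  cons(h(d),d) = t.
Delete trivial equation false = false.
Bind t := cons(h(d),d); no other remaining equation mentions t. Substituting into the earlier bindings gives u := cons(d,node(g(cons(h(d),d),cons(h(d),d)),g(cons(h(d),d),cons(h(d),d)))), x2 := cons(d,node(g(cons(h(d),d),cons(h(d),d)),g(cons(h(d),d),cons(h(d),d)))), z := cons(d,node(g(cons(h(d),d),cons(h(d),d)),g(cons(h(d),d),cons(h(d),d)))), v := cons(d,node(g(cons(h(d),d),cons(h(d),d)),g(cons(h(d),d),cons(h(d),d)))), w := g(cons(h(d),d),cons(h(d),d)).
Decompose h/1: cons(p,false) = cons(node(d,d),false).
Decompose cons/2: p = node(d,d),  false = false.
Bind p := node(d,d); no other remaining equation mentions p.
Delete trivial equation false = false.
No equations remain and no clash or occurs-check failure arose, so a unifier exists.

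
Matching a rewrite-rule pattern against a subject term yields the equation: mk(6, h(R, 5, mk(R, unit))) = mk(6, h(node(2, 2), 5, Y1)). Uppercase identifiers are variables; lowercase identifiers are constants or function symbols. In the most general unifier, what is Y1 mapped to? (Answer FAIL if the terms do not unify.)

Decompose mk/2: 6 = 6,  h(R, 5, mk(R, unit)) = h(node(2, 2), 5, Y1).
Delete trivial equation 6 = 6.
Decompose h/3: R = node(2, 2),  5 = 5,  mk(R, unit) = Y1.
Bind R := node(2, 2); substituting into the one remaining equation that mentions R gives: mk(node(2, 2), unit) = Y1.
Delete trivial equation 5 = 5.
Bind Y1 := mk(node(2, 2), unit).
MGU = { R -> node(2, 2), Y1 -> mk(node(2, 2), unit) }, so Y1 -> mk(node(2, 2), unit).

mk(node(2, 2), unit)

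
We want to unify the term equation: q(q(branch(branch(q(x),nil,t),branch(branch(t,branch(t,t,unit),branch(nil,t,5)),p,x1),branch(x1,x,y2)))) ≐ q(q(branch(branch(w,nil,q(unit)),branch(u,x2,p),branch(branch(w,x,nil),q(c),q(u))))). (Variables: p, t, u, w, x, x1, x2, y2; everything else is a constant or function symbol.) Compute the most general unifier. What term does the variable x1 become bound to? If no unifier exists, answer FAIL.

Decompose q/1: q(branch(branch(q(x),nil,t),branch(branch(t,branch(t,t,unit),branch(nil,t,5)),p,x1),branch(x1,x,y2))) ≐ q(branch(branch(w,nil,q(unit)),branch(u,x2,p),branch(branch(w,x,nil),q(c),q(u)))).
Decompose q/1: branch(branch(q(x),nil,t),branch(branch(t,branch(t,t,unit),branch(nil,t,5)),p,x1),branch(x1,x,y2)) ≐ branch(branch(w,nil,q(unit)),branch(u,x2,p),branch(branch(w,x,nil),q(c),q(u))).
Decompose branch/3: branch(q(x),nil,t) ≐ branch(w,nil,q(unit)),  branch(branch(t,branch(t,t,unit),branch(nil,t,5)),p,x1) ≐ branch(u,x2,p),  branch(x1,x,y2) ≐ branch(branch(w,x,nil),q(c),q(u)).
Decompose branch/3: q(x) ≐ w,  nil ≐ nil,  t ≐ q(unit).
Bind w := q(x); substituting into the one remaining equation that mentions w gives: branch(x1,x,y2) ≐ branch(branch(q(x),x,nil),q(c),q(u)).
Delete trivial equation nil ≐ nil.
Bind t := q(unit); substituting into the one remaining equation that mentions t gives: branch(branch(q(unit),branch(q(unit),q(unit),unit),branch(nil,q(unit),5)),p,x1) ≐ branch(u,x2,p).
Decompose branch/3: branch(q(unit),branch(q(unit),q(unit),unit),branch(nil,q(unit),5)) ≐ u,  p ≐ x2,  x1 ≐ p.
Bind u := branch(q(unit),branch(q(unit),q(unit),unit),branch(nil,q(unit),5)); substituting into the one remaining equation that mentions u gives: branch(x1,x,y2) ≐ branch(branch(q(x),x,nil),q(c),q(branch(q(unit),branch(q(unit),q(unit),unit),branch(nil,q(unit),5)))).
Bind p := x2; substituting into the one remaining equation that mentions p gives: x1 ≐ x2.
Bind x1 := x2; substituting into the remaining equation gives: branch(x2,x,y2) ≐ branch(branch(q(x),x,nil),q(c),q(branch(q(unit),branch(q(unit),q(unit),unit),branch(nil,q(unit),5)))).
Decompose branch/3: x2 ≐ branch(q(x),x,nil),  x ≐ q(c),  y2 ≐ q(branch(q(unit),branch(q(unit),q(unit),unit),branch(nil,q(unit),5))).
Bind x2 := branch(q(x),x,nil); no other remaining equation mentions x2. Substituting into the earlier bindings gives p := branch(q(x),x,nil), x1 := branch(q(x),x,nil).
Bind x := q(c); no other remaining equation mentions x. Substituting into the earlier bindings gives w := q(q(c)), p := branch(q(q(c)),q(c),nil), x1 := branch(q(q(c)),q(c),nil), x2 := branch(q(q(c)),q(c),nil).
Bind y2 := q(branch(q(unit),branch(q(unit),q(unit),unit),branch(nil,q(unit),5))).
MGU = { w -> q(q(c)), t -> q(unit), u -> branch(q(unit),branch(q(unit),q(unit),unit),branch(nil,q(unit),5)), p -> branch(q(q(c)),q(c),nil), x1 -> branch(q(q(c)),q(c),nil), x2 -> branch(q(q(c)),q(c),nil), x -> q(c), y2 -> q(branch(q(unit),branch(q(unit),q(unit),unit),branch(nil,q(unit),5))) }, so x1 -> branch(q(q(c)),q(c),nil).

branch(q(q(c)),q(c),nil)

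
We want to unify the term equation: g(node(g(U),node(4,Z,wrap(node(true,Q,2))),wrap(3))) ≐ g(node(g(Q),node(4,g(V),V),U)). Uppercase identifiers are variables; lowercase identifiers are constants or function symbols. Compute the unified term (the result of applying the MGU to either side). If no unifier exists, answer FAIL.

Decompose g/1: node(g(U),node(4,Z,wrap(node(true,Q,2))),wrap(3)) ≐ node(g(Q),node(4,g(V),V),U).
Decompose node/3: g(U) ≐ g(Q),  node(4,Z,wrap(node(true,Q,2))) ≐ node(4,g(V),V),  wrap(3) ≐ U.
Decompose g/1: U ≐ Q.
Bind U := Q; substituting into the one remaining equation that mentions U gives: wrap(3) ≐ Q.
Decompose node/3: 4 ≐ 4,  Z ≐ g(V),  wrap(node(true,Q,2)) ≐ V.
Delete trivial equation 4 ≐ 4.
Bind Z := g(V); no other remaining equation mentions Z.
Bind V := wrap(node(true,Q,2)); no other remaining equation mentions V. Substituting into the earlier binding gives Z := g(wrap(node(true,Q,2))).
Bind Q := wrap(3). Substituting into the earlier bindings gives U := wrap(3), Z := g(wrap(node(true,wrap(3),2))), V := wrap(node(true,wrap(3),2)).
Applying the MGU to either side gives g(node(g(wrap(3)),node(4,g(wrap(node(true,wrap(3),2))),wrap(node(true,wrap(3),2))),wrap(3))).

g(node(g(wrap(3)),node(4,g(wrap(node(true,wrap(3),2))),wrap(node(true,wrap(3),2))),wrap(3)))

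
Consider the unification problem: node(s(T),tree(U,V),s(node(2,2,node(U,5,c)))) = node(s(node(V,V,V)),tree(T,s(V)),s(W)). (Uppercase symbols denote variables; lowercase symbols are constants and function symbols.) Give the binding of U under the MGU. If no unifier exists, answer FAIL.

Decompose node/3: s(T) = s(node(V,V,V)),  tree(U,V) = tree(T,s(V)),  s(node(2,2,node(U,5,c))) = s(W).
Decompose s/1: T = node(V,V,V).
Bind T := node(V,V,V); substituting into the one remaining equation that mentions T gives: tree(U,V) = tree(node(V,V,V),s(V)).
Decompose tree/2: U = node(V,V,V),  V = s(V).
Bind U := node(V,V,V); substituting into the one remaining equation that mentions U gives: s(node(2,2,node(node(V,V,V),5,c))) = s(W).
Occurs check fails: V occurs in s(V); the equation V = s(V) has no finite solution.

FAIL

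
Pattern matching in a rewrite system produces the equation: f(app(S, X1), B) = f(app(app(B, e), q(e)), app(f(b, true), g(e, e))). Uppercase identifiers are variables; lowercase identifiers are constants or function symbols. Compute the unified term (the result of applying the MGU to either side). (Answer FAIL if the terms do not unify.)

Decompose f/2: app(S, X1) = app(app(B, e), q(e)),  B = app(f(b, true), g(e, e)).
Decompose app/2: S = app(B, e),  X1 = q(e).
Bind S := app(B, e); no other remaining equation mentions S.
Bind X1 := q(e); no other remaining equation mentions X1.
Bind B := app(f(b, true), g(e, e)). Substituting into the earlier binding gives S := app(app(f(b, true), g(e, e)), e).
Applying the MGU to either side gives f(app(app(app(f(b, true), g(e, e)), e), q(e)), app(f(b, true), g(e, e))).

f(app(app(app(f(b, true), g(e, e)), e), q(e)), app(f(b, true), g(e, e)))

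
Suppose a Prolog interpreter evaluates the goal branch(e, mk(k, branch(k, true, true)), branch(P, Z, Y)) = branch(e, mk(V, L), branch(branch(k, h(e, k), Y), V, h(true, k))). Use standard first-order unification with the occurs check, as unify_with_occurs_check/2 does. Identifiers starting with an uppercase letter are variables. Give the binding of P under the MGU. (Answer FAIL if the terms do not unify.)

Decompose branch/3: e = e,  mk(k, branch(k, true, true)) = mk(V, L),  branch(P, Z, Y) = branch(branch(k, h(e, k), Y), V, h(true, k)).
Delete trivial equation e = e.
Decompose mk/2: k = V,  branch(k, true, true) = L.
Bind V := k; substituting into the one remaining equation that mentions V gives: branch(P, Z, Y) = branch(branch(k, h(e, k), Y), k, h(true, k)).
Bind L := branch(k, true, true); no other remaining equation mentions L.
Decompose branch/3: P = branch(k, h(e, k), Y),  Z = k,  Y = h(true, k).
Bind P := branch(k, h(e, k), Y); no other remaining equation mentions P.
Bind Z := k; no other remaining equation mentions Z.
Bind Y := h(true, k). Substituting into the earlier binding gives P := branch(k, h(e, k), h(true, k)).
MGU = { V -> k, L -> branch(k, true, true), P -> branch(k, h(e, k), h(true, k)), Z -> k, Y -> h(true, k) }, so P -> branch(k, h(e, k), h(true, k)).

branch(k, h(e, k), h(true, k))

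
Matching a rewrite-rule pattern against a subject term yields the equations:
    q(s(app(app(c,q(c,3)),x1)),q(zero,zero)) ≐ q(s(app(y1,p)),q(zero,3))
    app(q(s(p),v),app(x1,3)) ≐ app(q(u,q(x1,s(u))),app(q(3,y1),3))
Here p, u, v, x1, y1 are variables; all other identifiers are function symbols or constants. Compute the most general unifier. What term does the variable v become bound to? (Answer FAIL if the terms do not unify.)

Decompose q/2: s(app(app(c,q(c,3)),x1)) ≐ s(app(y1,p)),  q(zero,zero) ≐ q(zero,3).
Decompose s/1: app(app(c,q(c,3)),x1) ≐ app(y1,p).
Decompose app/2: app(c,q(c,3)) ≐ y1,  x1 ≐ p.
Bind y1 := app(c,q(c,3)); substituting into the one remaining equation that mentions y1 gives: app(q(s(p),v),app(x1,3)) ≐ app(q(u,q(x1,s(u))),app(q(3,app(c,q(c,3))),3)).
Bind x1 := p; substituting into the one remaining equation that mentions x1 gives: app(q(s(p),v),app(p,3)) ≐ app(q(u,q(p,s(u))),app(q(3,app(c,q(c,3))),3)).
Decompose q/2: zero ≐ zero,  zero ≐ 3.
Delete trivial equation zero ≐ zero.
Clash: constants zero and 3 differ; no unifier exists.

FAIL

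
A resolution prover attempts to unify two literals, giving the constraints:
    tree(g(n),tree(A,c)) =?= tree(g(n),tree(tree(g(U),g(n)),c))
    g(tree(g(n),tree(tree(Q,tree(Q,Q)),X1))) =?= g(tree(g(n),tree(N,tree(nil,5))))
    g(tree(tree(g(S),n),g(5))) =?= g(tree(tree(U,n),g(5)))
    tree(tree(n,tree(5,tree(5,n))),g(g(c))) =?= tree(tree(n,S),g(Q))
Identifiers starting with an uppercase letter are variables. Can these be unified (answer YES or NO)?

YES

Decompose tree/2: g(n) =?= g(n),  tree(A,c) =?= tree(tree(g(U),g(n)),c).
Delete trivial equation g(n) =?= g(n).
Decompose tree/2: A =?= tree(g(U),g(n)),  c =?= c.
Bind A := tree(g(U),g(n)); no other remaining equation mentions A.
Delete trivial equation c =?= c.
Decompose g/1: tree(g(n),tree(tree(Q,tree(Q,Q)),X1)) =?= tree(g(n),tree(N,tree(nil,5))).
Decompose tree/2: g(n) =?= g(n),  tree(tree(Q,tree(Q,Q)),X1) =?= tree(N,tree(nil,5)).
Delete trivial equation g(n) =?= g(n).
Decompose tree/2: tree(Q,tree(Q,Q)) =?= N,  X1 =?= tree(nil,5).
Bind N := tree(Q,tree(Q,Q)); no other remaining equation mentions N.
Bind X1 := tree(nil,5); no other remaining equation mentions X1.
Decompose g/1: tree(tree(g(S),n),g(5)) =?= tree(tree(U,n),g(5)).
Decompose tree/2: tree(g(S),n) =?= tree(U,n),  g(5) =?= g(5).
Decompose tree/2: g(S) =?= U,  n =?= n.
Bind U := g(S); no other remaining equation mentions U. Substituting into the earlier binding gives A := tree(g(g(S)),g(n)).
Delete trivial equation n =?= n.
Delete trivial equation g(5) =?= g(5).
Decompose tree/2: tree(n,tree(5,tree(5,n))) =?= tree(n,S),  g(g(c)) =?= g(Q).
Decompose tree/2: n =?= n,  tree(5,tree(5,n)) =?= S.
Delete trivial equation n =?= n.
Bind S := tree(5,tree(5,n)); no other remaining equation mentions S. Substituting into the earlier bindings gives A := tree(g(g(tree(5,tree(5,n)))),g(n)), U := g(tree(5,tree(5,n))).
Decompose g/1: g(c) =?= Q.
Bind Q := g(c). Substituting into the earlier binding gives N := tree(g(c),tree(g(c),g(c))).
No equations remain and no clash or occurs-check failure arose, so a unifier exists.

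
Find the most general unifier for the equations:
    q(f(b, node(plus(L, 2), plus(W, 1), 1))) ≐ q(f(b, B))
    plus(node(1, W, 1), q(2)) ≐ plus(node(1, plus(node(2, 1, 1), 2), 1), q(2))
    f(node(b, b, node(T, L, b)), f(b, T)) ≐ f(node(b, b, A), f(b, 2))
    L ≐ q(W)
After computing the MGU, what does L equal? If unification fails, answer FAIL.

Decompose q/1: f(b, node(plus(L, 2), plus(W, 1), 1)) ≐ f(b, B).
Decompose f/2: b ≐ b,  node(plus(L, 2), plus(W, 1), 1) ≐ B.
Delete trivial equation b ≐ b.
Bind B := node(plus(L, 2), plus(W, 1), 1); no other remaining equation mentions B.
Decompose plus/2: node(1, W, 1) ≐ node(1, plus(node(2, 1, 1), 2), 1),  q(2) ≐ q(2).
Decompose node/3: 1 ≐ 1,  W ≐ plus(node(2, 1, 1), 2),  1 ≐ 1.
Delete trivial equation 1 ≐ 1.
Bind W := plus(node(2, 1, 1), 2); substituting into the one remaining equation that mentions W gives: L ≐ q(plus(node(2, 1, 1), 2)). Substituting into the earlier binding gives B := node(plus(L, 2), plus(plus(node(2, 1, 1), 2), 1), 1).
Delete trivial equation 1 ≐ 1.
Delete trivial equation q(2) ≐ q(2).
Decompose f/2: node(b, b, node(T, L, b)) ≐ node(b, b, A),  f(b, T) ≐ f(b, 2).
Decompose node/3: b ≐ b,  b ≐ b,  node(T, L, b) ≐ A.
Delete trivial equation b ≐ b.
Delete trivial equation b ≐ b.
Bind A := node(T, L, b); no other remaining equation mentions A.
Decompose f/2: b ≐ b,  T ≐ 2.
Delete trivial equation b ≐ b.
Bind T := 2; no other remaining equation mentions T. Substituting into the earlier binding gives A := node(2, L, b).
Bind L := q(plus(node(2, 1, 1), 2)). Substituting into the earlier bindings gives B := node(plus(q(plus(node(2, 1, 1), 2)), 2), plus(plus(node(2, 1, 1), 2), 1), 1), A := node(2, q(plus(node(2, 1, 1), 2)), b).
MGU = { B ↦ node(plus(q(plus(node(2, 1, 1), 2)), 2), plus(plus(node(2, 1, 1), 2), 1), 1), W ↦ plus(node(2, 1, 1), 2), A ↦ node(2, q(plus(node(2, 1, 1), 2)), b), T ↦ 2, L ↦ q(plus(node(2, 1, 1), 2)) }, so L ↦ q(plus(node(2, 1, 1), 2)).

q(plus(node(2, 1, 1), 2))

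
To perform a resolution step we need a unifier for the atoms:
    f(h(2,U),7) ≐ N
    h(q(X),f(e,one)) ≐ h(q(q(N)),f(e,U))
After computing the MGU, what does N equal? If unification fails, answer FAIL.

f(h(2,one),7)

Bind N := f(h(2,U),7); substituting into the remaining equation gives: h(q(X),f(e,one)) ≐ h(q(q(f(h(2,U),7))),f(e,U)).
Decompose h/2: q(X) ≐ q(q(f(h(2,U),7))),  f(e,one) ≐ f(e,U).
Decompose q/1: X ≐ q(f(h(2,U),7)).
Bind X := q(f(h(2,U),7)); no other remaining equation mentions X.
Decompose f/2: e ≐ e,  one ≐ U.
Delete trivial equation e ≐ e.
Bind U := one. Substituting into the earlier bindings gives N := f(h(2,one),7), X := q(f(h(2,one),7)).
MGU = { N -> f(h(2,one),7), X -> q(f(h(2,one),7)), U -> one }, so N -> f(h(2,one),7).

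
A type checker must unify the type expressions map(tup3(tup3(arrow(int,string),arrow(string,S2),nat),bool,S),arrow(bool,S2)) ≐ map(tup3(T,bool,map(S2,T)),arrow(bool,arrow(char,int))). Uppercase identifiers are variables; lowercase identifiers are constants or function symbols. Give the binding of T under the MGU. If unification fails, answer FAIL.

Decompose map/2: tup3(tup3(arrow(int,string),arrow(string,S2),nat),bool,S) ≐ tup3(T,bool,map(S2,T)),  arrow(bool,S2) ≐ arrow(bool,arrow(char,int)).
Decompose tup3/3: tup3(arrow(int,string),arrow(string,S2),nat) ≐ T,  bool ≐ bool,  S ≐ map(S2,T).
Bind T := tup3(arrow(int,string),arrow(string,S2),nat); substituting into the one remaining equation that mentions T gives: S ≐ map(S2,tup3(arrow(int,string),arrow(string,S2),nat)).
Delete trivial equation bool ≐ bool.
Bind S := map(S2,tup3(arrow(int,string),arrow(string,S2),nat)); no other remaining equation mentions S.
Decompose arrow/2: bool ≐ bool,  S2 ≐ arrow(char,int).
Delete trivial equation bool ≐ bool.
Bind S2 := arrow(char,int). Substituting into the earlier bindings gives T := tup3(arrow(int,string),arrow(string,arrow(char,int)),nat), S := map(arrow(char,int),tup3(arrow(int,string),arrow(string,arrow(char,int)),nat)).
MGU = { T := tup3(arrow(int,string),arrow(string,arrow(char,int)),nat), S := map(arrow(char,int),tup3(arrow(int,string),arrow(string,arrow(char,int)),nat)), S2 := arrow(char,int) }, so T := tup3(arrow(int,string),arrow(string,arrow(char,int)),nat).

tup3(arrow(int,string),arrow(string,arrow(char,int)),nat)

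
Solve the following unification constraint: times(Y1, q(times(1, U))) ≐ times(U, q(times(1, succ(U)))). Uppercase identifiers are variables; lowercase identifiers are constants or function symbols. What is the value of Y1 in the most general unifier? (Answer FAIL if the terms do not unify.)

FAIL

Decompose times/2: Y1 ≐ U,  q(times(1, U)) ≐ q(times(1, succ(U))).
Bind Y1 := U; no other remaining equation mentions Y1.
Decompose q/1: times(1, U) ≐ times(1, succ(U)).
Decompose times/2: 1 ≐ 1,  U ≐ succ(U).
Delete trivial equation 1 ≐ 1.
Occurs check fails: U occurs in succ(U); the equation U ≐ succ(U) has no finite solution.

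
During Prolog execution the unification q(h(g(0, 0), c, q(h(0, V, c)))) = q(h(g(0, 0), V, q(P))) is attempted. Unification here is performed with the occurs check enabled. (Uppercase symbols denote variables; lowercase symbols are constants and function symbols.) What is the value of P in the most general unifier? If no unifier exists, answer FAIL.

h(0, c, c)

Decompose q/1: h(g(0, 0), c, q(h(0, V, c))) = h(g(0, 0), V, q(P)).
Decompose h/3: g(0, 0) = g(0, 0),  c = V,  q(h(0, V, c)) = q(P).
Delete trivial equation g(0, 0) = g(0, 0).
Bind V := c; substituting into the remaining equation gives: q(h(0, c, c)) = q(P).
Decompose q/1: h(0, c, c) = P.
Bind P := h(0, c, c).
MGU = { V = c, P = h(0, c, c) }, so P = h(0, c, c).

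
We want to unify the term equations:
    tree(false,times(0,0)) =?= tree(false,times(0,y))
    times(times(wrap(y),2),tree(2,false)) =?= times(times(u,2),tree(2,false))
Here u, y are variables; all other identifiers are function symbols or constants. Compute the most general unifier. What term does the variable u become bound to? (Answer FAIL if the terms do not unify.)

Decompose tree/2: false =?= false,  times(0,0) =?= times(0,y).
Delete trivial equation false =?= false.
Decompose times/2: 0 =?= 0,  0 =?= y.
Delete trivial equation 0 =?= 0.
Bind y := 0; substituting into the remaining equation gives: times(times(wrap(0),2),tree(2,false)) =?= times(times(u,2),tree(2,false)).
Decompose times/2: times(wrap(0),2) =?= times(u,2),  tree(2,false) =?= tree(2,false).
Decompose times/2: wrap(0) =?= u,  2 =?= 2.
Bind u := wrap(0); no other remaining equation mentions u.
Delete trivial equation 2 =?= 2.
Delete trivial equation tree(2,false) =?= tree(2,false).
MGU = { y -> 0, u -> wrap(0) }, so u -> wrap(0).

wrap(0)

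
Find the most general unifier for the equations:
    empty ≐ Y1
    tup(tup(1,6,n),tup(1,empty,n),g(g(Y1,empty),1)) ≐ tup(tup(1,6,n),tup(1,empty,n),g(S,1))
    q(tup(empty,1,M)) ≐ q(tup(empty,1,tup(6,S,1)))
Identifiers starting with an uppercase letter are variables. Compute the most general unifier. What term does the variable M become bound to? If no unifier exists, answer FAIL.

Bind Y1 := empty; substituting into the one remaining equation that mentions Y1 gives: tup(tup(1,6,n),tup(1,empty,n),g(g(empty,empty),1)) ≐ tup(tup(1,6,n),tup(1,empty,n),g(S,1)).
Decompose tup/3: tup(1,6,n) ≐ tup(1,6,n),  tup(1,empty,n) ≐ tup(1,empty,n),  g(g(empty,empty),1) ≐ g(S,1).
Delete trivial equation tup(1,6,n) ≐ tup(1,6,n).
Delete trivial equation tup(1,empty,n) ≐ tup(1,empty,n).
Decompose g/2: g(empty,empty) ≐ S,  1 ≐ 1.
Bind S := g(empty,empty); substituting into the one remaining equation that mentions S gives: q(tup(empty,1,M)) ≐ q(tup(empty,1,tup(6,g(empty,empty),1))).
Delete trivial equation 1 ≐ 1.
Decompose q/1: tup(empty,1,M) ≐ tup(empty,1,tup(6,g(empty,empty),1)).
Decompose tup/3: empty ≐ empty,  1 ≐ 1,  M ≐ tup(6,g(empty,empty),1).
Delete trivial equation empty ≐ empty.
Delete trivial equation 1 ≐ 1.
Bind M := tup(6,g(empty,empty),1).
MGU = { Y1 := empty, S := g(empty,empty), M := tup(6,g(empty,empty),1) }, so M := tup(6,g(empty,empty),1).

tup(6,g(empty,empty),1)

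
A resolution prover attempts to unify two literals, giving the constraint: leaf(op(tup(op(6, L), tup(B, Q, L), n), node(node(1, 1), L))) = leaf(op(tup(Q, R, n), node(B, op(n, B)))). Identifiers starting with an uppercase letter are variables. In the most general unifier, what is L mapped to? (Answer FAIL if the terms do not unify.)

op(n, node(1, 1))

Decompose leaf/1: op(tup(op(6, L), tup(B, Q, L), n), node(node(1, 1), L)) = op(tup(Q, R, n), node(B, op(n, B))).
Decompose op/2: tup(op(6, L), tup(B, Q, L), n) = tup(Q, R, n),  node(node(1, 1), L) = node(B, op(n, B)).
Decompose tup/3: op(6, L) = Q,  tup(B, Q, L) = R,  n = n.
Bind Q := op(6, L); substituting into the one remaining equation that mentions Q gives: tup(B, op(6, L), L) = R.
Bind R := tup(B, op(6, L), L); no other remaining equation mentions R.
Delete trivial equation n = n.
Decompose node/2: node(1, 1) = B,  L = op(n, B).
Bind B := node(1, 1); substituting into the remaining equation gives: L = op(n, node(1, 1)). Substituting into the earlier binding gives R := tup(node(1, 1), op(6, L), L).
Bind L := op(n, node(1, 1)). Substituting into the earlier bindings gives Q := op(6, op(n, node(1, 1))), R := tup(node(1, 1), op(6, op(n, node(1, 1))), op(n, node(1, 1))).
MGU = { Q := op(6, op(n, node(1, 1))), R := tup(node(1, 1), op(6, op(n, node(1, 1))), op(n, node(1, 1))), B := node(1, 1), L := op(n, node(1, 1)) }, so L := op(n, node(1, 1)).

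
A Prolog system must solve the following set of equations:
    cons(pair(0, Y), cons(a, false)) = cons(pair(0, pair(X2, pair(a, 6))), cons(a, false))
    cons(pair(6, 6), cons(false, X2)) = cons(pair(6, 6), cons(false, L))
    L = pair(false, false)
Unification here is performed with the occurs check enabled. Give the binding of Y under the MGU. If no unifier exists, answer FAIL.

pair(pair(false, false), pair(a, 6))

Decompose cons/2: pair(0, Y) = pair(0, pair(X2, pair(a, 6))),  cons(a, false) = cons(a, false).
Decompose pair/2: 0 = 0,  Y = pair(X2, pair(a, 6)).
Delete trivial equation 0 = 0.
Bind Y := pair(X2, pair(a, 6)); no other remaining equation mentions Y.
Delete trivial equation cons(a, false) = cons(a, false).
Decompose cons/2: pair(6, 6) = pair(6, 6),  cons(false, X2) = cons(false, L).
Delete trivial equation pair(6, 6) = pair(6, 6).
Decompose cons/2: false = false,  X2 = L.
Delete trivial equation false = false.
Bind X2 := L; no other remaining equation mentions X2. Substituting into the earlier binding gives Y := pair(L, pair(a, 6)).
Bind L := pair(false, false). Substituting into the earlier bindings gives Y := pair(pair(false, false), pair(a, 6)), X2 := pair(false, false).
MGU = { Y ↦ pair(pair(false, false), pair(a, 6)), X2 ↦ pair(false, false), L ↦ pair(false, false) }, so Y ↦ pair(pair(false, false), pair(a, 6)).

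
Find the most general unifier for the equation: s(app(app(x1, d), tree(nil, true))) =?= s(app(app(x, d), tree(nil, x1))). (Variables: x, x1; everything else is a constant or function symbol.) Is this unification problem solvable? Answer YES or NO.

Decompose s/1: app(app(x1, d), tree(nil, true)) =?= app(app(x, d), tree(nil, x1)).
Decompose app/2: app(x1, d) =?= app(x, d),  tree(nil, true) =?= tree(nil, x1).
Decompose app/2: x1 =?= x,  d =?= d.
Bind x1 := x; substituting into the one remaining equation that mentions x1 gives: tree(nil, true) =?= tree(nil, x).
Delete trivial equation d =?= d.
Decompose tree/2: nil =?= nil,  true =?= x.
Delete trivial equation nil =?= nil.
Bind x := true. Substituting into the earlier binding gives x1 := true.
No equations remain and no clash or occurs-check failure arose, so a unifier exists.

YES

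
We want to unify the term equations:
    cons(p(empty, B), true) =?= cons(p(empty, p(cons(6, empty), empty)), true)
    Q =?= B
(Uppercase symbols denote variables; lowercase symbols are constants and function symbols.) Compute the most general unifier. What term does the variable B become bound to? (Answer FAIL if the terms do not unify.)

p(cons(6, empty), empty)

Decompose cons/2: p(empty, B) =?= p(empty, p(cons(6, empty), empty)),  true =?= true.
Decompose p/2: empty =?= empty,  B =?= p(cons(6, empty), empty).
Delete trivial equation empty =?= empty.
Bind B := p(cons(6, empty), empty); substituting into the one remaining equation that mentions B gives: Q =?= p(cons(6, empty), empty).
Delete trivial equation true =?= true.
Bind Q := p(cons(6, empty), empty).
MGU = { B := p(cons(6, empty), empty), Q := p(cons(6, empty), empty) }, so B := p(cons(6, empty), empty).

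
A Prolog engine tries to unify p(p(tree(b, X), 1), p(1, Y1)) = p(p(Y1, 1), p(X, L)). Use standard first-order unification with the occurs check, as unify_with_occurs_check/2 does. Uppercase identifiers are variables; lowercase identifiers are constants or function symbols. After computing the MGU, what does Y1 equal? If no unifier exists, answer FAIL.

Decompose p/2: p(tree(b, X), 1) = p(Y1, 1),  p(1, Y1) = p(X, L).
Decompose p/2: tree(b, X) = Y1,  1 = 1.
Bind Y1 := tree(b, X); substituting into the one remaining equation that mentions Y1 gives: p(1, tree(b, X)) = p(X, L).
Delete trivial equation 1 = 1.
Decompose p/2: 1 = X,  tree(b, X) = L.
Bind X := 1; substituting into the remaining equation gives: tree(b, 1) = L. Substituting into the earlier binding gives Y1 := tree(b, 1).
Bind L := tree(b, 1).
MGU = { Y1 -> tree(b, 1), X -> 1, L -> tree(b, 1) }, so Y1 -> tree(b, 1).

tree(b, 1)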